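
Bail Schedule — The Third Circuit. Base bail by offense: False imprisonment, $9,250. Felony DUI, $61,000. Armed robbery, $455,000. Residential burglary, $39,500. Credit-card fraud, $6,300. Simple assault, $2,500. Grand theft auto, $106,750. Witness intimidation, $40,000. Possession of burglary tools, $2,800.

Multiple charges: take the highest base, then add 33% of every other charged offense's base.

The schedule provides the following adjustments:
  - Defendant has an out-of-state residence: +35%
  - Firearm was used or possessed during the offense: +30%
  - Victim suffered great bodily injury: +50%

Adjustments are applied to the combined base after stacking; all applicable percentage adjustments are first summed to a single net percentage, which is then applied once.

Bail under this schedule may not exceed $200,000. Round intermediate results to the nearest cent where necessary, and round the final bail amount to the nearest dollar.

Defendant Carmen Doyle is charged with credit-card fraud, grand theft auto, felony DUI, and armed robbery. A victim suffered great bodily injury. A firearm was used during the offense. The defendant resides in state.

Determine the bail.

Base amounts from the schedule: credit-card fraud $6,300; grand theft auto $106,750; felony DUI $61,000; armed robbery $455,000.
Stacking rule: highest base plus 33% of each additional charge. Highest is armed robbery at $455,000. Additional: $6,300 × 33% = $2,079; $106,750 × 33% = $35,227.50; $61,000 × 33% = $20,130. Combined base = $455,000 + $57,436.50 = $512,436.50.
Net percentage adjustment: +30% +50% = +80%. $512,436.50 × 1.8 = $922,385.70.
Result $922,385.70 exceeds the maximum of $200,000; bail is capped at $200,000.

$200,000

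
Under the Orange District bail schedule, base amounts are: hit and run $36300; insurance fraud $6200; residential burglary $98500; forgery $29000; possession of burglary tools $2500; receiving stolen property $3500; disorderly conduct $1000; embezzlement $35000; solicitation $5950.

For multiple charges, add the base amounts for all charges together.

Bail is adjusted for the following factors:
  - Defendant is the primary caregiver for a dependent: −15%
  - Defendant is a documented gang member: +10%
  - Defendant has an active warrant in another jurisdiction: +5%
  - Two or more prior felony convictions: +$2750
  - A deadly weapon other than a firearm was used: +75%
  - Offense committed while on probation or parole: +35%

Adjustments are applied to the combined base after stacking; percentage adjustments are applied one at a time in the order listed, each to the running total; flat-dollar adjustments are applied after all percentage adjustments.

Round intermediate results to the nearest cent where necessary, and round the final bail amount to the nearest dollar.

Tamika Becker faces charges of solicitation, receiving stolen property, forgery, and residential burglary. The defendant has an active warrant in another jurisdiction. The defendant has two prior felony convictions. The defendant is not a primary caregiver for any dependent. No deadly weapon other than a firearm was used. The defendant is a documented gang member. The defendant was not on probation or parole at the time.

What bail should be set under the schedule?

Base amounts from the schedule: solicitation $5950; receiving stolen property $3500; forgery $29000; residential burglary $98500.
Stacking rule: sum of all bases. $5950 + $3500 + $29000 + $98500 = $136950.
Defendant is a documented gang member (+10%): $136950 × 1.1 = $150645.
Defendant has an active warrant in another jurisdiction (+5%): $150645 × 1.05 = $158177.25.
Two or more prior felony convictions (+$2750 flat): $158177.25 + $2750 = $160927.25.
Rounded to the nearest dollar: $160927.

$160927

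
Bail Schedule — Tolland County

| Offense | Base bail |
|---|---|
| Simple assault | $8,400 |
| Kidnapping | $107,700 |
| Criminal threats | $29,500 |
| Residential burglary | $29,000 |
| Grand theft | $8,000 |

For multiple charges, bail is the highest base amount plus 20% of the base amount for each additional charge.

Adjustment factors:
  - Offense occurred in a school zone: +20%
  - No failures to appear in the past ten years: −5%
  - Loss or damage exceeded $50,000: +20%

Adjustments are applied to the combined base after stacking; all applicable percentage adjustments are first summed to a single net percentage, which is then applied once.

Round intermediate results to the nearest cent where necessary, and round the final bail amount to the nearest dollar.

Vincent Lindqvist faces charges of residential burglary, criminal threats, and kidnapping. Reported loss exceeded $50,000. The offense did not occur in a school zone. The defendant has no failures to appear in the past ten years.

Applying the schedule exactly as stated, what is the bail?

Base amounts from the schedule: residential burglary $29,000; criminal threats $29,500; kidnapping $107,700.
Stacking rule: highest base plus 20% of each additional charge. Highest is kidnapping at $107,700. Additional: $29,000 × 20% = $5,800; $29,500 × 20% = $5,900. Combined base = $107,700 + $11,700 = $119,400.
Net percentage adjustment: −5% +20% = +15%. $119,400 × 1.15 = $137,310.

$137,310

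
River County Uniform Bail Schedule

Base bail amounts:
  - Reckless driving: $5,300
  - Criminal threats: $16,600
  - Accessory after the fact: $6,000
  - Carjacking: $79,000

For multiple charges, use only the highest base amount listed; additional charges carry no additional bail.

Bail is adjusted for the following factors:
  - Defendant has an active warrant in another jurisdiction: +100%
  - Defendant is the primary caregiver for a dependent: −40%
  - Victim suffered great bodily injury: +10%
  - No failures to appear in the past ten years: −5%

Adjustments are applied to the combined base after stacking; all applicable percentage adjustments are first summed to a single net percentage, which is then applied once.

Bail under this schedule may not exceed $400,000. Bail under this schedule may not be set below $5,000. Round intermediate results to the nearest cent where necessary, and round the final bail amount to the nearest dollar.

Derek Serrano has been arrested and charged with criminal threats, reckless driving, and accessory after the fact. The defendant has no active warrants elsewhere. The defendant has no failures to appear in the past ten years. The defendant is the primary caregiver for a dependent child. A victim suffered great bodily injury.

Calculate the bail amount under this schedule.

$10,790

Base amounts from the schedule: criminal threats $16,600; reckless driving $5,300; accessory after the fact $6,000.
Stacking rule: use the highest base only. Highest is criminal threats at $16,600. Combined base = $16,600.
Net percentage adjustment: −40% +10% −5% = −35%. $16,600 × 0.65 = $10,790.
$10,790 is within the $400,000 maximum.
$10,790 is at or above the $5,000 minimum.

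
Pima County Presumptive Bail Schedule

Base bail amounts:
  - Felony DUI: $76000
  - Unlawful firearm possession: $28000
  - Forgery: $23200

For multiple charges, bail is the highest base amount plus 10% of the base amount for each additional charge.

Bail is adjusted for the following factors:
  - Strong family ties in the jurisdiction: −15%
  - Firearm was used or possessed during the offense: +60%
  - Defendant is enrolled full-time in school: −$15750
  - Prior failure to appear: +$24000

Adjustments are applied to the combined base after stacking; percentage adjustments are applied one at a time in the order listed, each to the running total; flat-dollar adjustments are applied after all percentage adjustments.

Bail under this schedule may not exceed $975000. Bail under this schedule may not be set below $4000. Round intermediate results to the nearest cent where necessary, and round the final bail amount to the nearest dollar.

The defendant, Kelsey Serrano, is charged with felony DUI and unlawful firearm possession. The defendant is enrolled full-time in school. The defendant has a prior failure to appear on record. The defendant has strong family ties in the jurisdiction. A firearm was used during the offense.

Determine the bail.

Base amounts from the schedule: felony DUI $76000; unlawful firearm possession $28000.
Stacking rule: highest base plus 10% of each additional charge. Highest is felony DUI at $76000. Additional: $28000 × 10% = $2800. Combined base = $76000 + $2800 = $78800.
Strong family ties in the jurisdiction (−15%): $78800 × 0.85 = $66980.
Firearm was used or possessed during the offense (+60%): $66980 × 1.6 = $107168.
Defendant is enrolled full-time in school (−$15750 flat): $107168 − $15750 = $91418.
Prior failure to appear (+$24000 flat): $91418 + $24000 = $115418.
$115418 is within the $975000 maximum.
$115418 is at or above the $4000 minimum.

$115418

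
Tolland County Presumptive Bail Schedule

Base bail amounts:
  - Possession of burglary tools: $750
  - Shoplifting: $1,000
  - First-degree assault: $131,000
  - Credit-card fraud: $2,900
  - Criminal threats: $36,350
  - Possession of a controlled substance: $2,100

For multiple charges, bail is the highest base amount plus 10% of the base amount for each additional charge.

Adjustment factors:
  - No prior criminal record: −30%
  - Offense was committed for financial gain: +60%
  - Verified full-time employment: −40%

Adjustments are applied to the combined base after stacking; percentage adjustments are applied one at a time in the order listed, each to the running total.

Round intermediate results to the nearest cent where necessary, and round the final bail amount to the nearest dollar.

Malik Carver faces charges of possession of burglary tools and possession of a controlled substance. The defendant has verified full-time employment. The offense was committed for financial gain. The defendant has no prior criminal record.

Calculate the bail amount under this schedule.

$1,462

Base amounts from the schedule: possession of burglary tools $750; possession of a controlled substance $2,100.
Stacking rule: highest base plus 10% of each additional charge. Highest is possession of a controlled substance at $2,100. Additional: $750 × 10% = $75. Combined base = $2,100 + $75 = $2,175.
No prior criminal record (−30%): $2,175 × 0.7 = $1,522.50.
Offense was committed for financial gain (+60%): $1,522.50 × 1.6 = $2,436.
Verified full-time employment (−40%): $2,436 × 0.6 = $1,461.60.
Rounded to the nearest dollar: $1,462.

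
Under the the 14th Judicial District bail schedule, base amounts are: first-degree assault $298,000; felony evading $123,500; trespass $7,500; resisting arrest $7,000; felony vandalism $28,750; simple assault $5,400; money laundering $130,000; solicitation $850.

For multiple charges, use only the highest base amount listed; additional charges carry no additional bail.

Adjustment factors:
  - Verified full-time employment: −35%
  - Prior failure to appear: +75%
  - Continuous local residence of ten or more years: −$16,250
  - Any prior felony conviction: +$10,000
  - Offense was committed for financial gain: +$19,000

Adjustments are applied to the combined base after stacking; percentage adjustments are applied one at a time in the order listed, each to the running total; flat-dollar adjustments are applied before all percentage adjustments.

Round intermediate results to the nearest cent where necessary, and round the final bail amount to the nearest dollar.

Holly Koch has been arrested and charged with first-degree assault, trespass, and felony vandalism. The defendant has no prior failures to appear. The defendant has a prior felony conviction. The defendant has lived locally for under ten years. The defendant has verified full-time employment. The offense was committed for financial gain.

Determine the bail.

Base amounts from the schedule: first-degree assault $298,000; trespass $7,500; felony vandalism $28,750.
Stacking rule: use the highest base only. Highest is first-degree assault at $298,000. Combined base = $298,000.
Any prior felony conviction (+$10,000 flat): $298,000 + $10,000 = $308,000.
Offense was committed for financial gain (+$19,000 flat): $308,000 + $19,000 = $327,000.
Verified full-time employment (−35%): $327,000 × 0.65 = $212,550.

$212,550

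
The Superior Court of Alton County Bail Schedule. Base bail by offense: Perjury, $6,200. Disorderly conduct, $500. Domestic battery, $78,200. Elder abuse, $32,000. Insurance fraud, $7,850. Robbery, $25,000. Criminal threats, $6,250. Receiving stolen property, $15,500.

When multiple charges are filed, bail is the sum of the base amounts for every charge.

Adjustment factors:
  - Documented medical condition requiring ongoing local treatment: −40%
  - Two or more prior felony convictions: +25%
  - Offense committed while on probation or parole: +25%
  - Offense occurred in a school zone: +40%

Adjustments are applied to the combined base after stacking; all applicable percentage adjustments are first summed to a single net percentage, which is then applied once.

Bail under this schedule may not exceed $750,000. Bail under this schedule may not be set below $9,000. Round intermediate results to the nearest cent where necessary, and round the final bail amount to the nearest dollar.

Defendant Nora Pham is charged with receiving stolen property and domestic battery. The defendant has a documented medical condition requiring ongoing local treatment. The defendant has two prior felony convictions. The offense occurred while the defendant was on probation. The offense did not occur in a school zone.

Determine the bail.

$103,070

Base amounts from the schedule: receiving stolen property $15,500; domestic battery $78,200.
Stacking rule: sum of all bases. $15,500 + $78,200 = $93,700.
Net percentage adjustment: −40% +25% +25% = +10%. $93,700 × 1.1 = $103,070.
$103,070 is within the $750,000 maximum.
$103,070 is at or above the $9,000 minimum.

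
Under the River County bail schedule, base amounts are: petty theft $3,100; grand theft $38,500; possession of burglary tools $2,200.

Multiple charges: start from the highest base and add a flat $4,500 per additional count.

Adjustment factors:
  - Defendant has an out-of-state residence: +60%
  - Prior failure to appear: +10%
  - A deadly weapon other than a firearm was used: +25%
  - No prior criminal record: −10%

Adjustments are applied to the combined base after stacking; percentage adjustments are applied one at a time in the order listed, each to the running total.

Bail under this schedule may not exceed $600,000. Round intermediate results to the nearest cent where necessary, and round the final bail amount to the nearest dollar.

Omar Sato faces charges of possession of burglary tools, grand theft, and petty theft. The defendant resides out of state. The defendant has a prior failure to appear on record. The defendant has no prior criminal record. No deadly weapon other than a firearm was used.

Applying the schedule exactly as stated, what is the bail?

$75,240

Base amounts from the schedule: possession of burglary tools $2,200; grand theft $38,500; petty theft $3,100.
Stacking rule: highest base plus $4,500 per additional charge. Highest is grand theft at $38,500; 2 additional charges → +$9,000. Combined base = $47,500.
Defendant has an out-of-state residence (+60%): $47,500 × 1.6 = $76,000.
Prior failure to appear (+10%): $76,000 × 1.1 = $83,600.
No prior criminal record (−10%): $83,600 × 0.9 = $75,240.
$75,240 is within the $600,000 maximum.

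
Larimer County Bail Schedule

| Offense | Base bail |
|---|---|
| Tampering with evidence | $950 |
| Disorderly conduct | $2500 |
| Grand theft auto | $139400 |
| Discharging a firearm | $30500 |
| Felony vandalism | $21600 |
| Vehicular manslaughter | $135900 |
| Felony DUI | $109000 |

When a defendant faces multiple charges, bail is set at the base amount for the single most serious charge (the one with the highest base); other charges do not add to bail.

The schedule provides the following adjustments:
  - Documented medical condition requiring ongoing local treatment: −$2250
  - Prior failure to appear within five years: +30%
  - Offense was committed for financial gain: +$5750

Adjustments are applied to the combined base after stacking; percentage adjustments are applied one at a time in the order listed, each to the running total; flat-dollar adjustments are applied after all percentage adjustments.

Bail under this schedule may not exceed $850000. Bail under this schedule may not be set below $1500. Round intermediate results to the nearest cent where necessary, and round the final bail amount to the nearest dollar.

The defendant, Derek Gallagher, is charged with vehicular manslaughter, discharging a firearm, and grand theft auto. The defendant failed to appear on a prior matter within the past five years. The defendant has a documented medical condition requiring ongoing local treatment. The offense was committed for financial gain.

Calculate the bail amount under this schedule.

$184720

Base amounts from the schedule: vehicular manslaughter $135900; discharging a firearm $30500; grand theft auto $139400.
Stacking rule: use the highest base only. Highest is grand theft auto at $139400. Combined base = $139400.
Prior failure to appear within five years (+30%): $139400 × 1.3 = $181220.
Documented medical condition requiring ongoing local treatment (−$2250 flat): $181220 − $2250 = $178970.
Offense was committed for financial gain (+$5750 flat): $178970 + $5750 = $184720.
$184720 is within the $850000 maximum.
$184720 is at or above the $1500 minimum.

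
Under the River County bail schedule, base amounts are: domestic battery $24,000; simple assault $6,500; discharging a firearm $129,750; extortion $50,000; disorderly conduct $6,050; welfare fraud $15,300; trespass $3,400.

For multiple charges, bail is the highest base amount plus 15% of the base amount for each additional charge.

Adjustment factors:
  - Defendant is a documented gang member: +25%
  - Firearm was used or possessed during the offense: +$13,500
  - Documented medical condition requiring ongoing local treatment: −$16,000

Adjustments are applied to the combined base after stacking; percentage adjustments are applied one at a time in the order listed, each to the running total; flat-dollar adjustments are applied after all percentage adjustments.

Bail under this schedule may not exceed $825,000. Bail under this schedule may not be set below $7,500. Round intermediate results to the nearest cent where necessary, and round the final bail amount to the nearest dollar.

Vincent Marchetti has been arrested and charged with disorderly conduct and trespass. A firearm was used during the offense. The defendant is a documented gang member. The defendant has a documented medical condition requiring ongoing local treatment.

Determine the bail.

Base amounts from the schedule: disorderly conduct $6,050; trespass $3,400.
Stacking rule: highest base plus 15% of each additional charge. Highest is disorderly conduct at $6,050. Additional: $3,400 × 15% = $510. Combined base = $6,050 + $510 = $6,560.
Defendant is a documented gang member (+25%): $6,560 × 1.25 = $8,200.
Firearm was used or possessed during the offense (+$13,500 flat): $8,200 + $13,500 = $21,700.
Documented medical condition requiring ongoing local treatment (−$16,000 flat): $21,700 − $16,000 = $5,700.
$5,700 is within the $825,000 maximum.
Result $5,700 is below the minimum of $7,500; bail is set at the minimum $7,500.

$7,500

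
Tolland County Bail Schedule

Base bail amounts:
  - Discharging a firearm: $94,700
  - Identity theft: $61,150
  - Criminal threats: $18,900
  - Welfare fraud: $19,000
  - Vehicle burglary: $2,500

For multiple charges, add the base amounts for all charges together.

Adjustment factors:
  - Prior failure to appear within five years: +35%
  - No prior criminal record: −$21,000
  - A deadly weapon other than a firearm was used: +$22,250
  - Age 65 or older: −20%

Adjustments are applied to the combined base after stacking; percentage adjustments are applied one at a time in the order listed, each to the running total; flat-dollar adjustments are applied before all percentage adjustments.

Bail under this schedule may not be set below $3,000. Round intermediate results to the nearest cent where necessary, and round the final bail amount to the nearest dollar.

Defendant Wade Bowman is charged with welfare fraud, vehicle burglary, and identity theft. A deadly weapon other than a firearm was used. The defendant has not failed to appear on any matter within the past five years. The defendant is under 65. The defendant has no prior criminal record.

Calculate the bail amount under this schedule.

Base amounts from the schedule: welfare fraud $19,000; vehicle burglary $2,500; identity theft $61,150.
Stacking rule: sum of all bases. $19,000 + $2,500 + $61,150 = $82,650.
No prior criminal record (−$21,000 flat): $82,650 − $21,000 = $61,650.
A deadly weapon other than a firearm was used (+$22,250 flat): $61,650 + $22,250 = $83,900.
$83,900 is at or above the $3,000 minimum.

$83,900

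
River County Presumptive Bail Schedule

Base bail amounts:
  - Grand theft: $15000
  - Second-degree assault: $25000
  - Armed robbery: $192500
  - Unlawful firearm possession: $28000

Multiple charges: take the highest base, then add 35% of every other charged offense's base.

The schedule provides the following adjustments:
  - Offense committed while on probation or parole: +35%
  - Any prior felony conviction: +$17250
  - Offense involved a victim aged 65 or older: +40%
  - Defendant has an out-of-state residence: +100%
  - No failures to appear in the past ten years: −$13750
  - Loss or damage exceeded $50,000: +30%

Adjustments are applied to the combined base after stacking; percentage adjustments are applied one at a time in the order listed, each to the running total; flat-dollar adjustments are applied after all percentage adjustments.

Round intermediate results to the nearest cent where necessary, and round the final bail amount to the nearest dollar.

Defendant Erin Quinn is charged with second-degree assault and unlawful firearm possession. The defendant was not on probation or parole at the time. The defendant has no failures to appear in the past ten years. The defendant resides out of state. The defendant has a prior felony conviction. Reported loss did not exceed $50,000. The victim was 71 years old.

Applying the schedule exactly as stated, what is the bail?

Base amounts from the schedule: second-degree assault $25000; unlawful firearm possession $28000.
Stacking rule: highest base plus 35% of each additional charge. Highest is unlawful firearm possession at $28000. Additional: $25000 × 35% = $8750. Combined base = $28000 + $8750 = $36750.
Offense involved a victim aged 65 or older (+40%): $36750 × 1.4 = $51450.
Defendant has an out-of-state residence (+100%): $51450 × 2 = $102900.
Any prior felony conviction (+$17250 flat): $102900 + $17250 = $120150.
No failures to appear in the past ten years (−$13750 flat): $120150 − $13750 = $106400.

$106400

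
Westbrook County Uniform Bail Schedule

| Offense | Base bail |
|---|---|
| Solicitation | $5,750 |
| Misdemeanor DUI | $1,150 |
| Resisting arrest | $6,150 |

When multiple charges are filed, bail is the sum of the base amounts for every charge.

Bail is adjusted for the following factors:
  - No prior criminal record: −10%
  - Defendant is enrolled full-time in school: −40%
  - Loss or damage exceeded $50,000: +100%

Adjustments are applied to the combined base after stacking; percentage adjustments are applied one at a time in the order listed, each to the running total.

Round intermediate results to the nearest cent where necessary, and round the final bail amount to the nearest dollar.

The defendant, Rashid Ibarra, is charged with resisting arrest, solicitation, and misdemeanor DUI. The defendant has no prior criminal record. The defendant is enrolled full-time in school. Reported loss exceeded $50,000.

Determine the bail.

$14,094

Base amounts from the schedule: resisting arrest $6,150; solicitation $5,750; misdemeanor DUI $1,150.
Stacking rule: sum of all bases. $6,150 + $5,750 + $1,150 = $13,050.
No prior criminal record (−10%): $13,050 × 0.9 = $11,745.
Defendant is enrolled full-time in school (−40%): $11,745 × 0.6 = $7,047.
Loss or damage exceeded $50,000 (+100%): $7,047 × 2 = $14,094.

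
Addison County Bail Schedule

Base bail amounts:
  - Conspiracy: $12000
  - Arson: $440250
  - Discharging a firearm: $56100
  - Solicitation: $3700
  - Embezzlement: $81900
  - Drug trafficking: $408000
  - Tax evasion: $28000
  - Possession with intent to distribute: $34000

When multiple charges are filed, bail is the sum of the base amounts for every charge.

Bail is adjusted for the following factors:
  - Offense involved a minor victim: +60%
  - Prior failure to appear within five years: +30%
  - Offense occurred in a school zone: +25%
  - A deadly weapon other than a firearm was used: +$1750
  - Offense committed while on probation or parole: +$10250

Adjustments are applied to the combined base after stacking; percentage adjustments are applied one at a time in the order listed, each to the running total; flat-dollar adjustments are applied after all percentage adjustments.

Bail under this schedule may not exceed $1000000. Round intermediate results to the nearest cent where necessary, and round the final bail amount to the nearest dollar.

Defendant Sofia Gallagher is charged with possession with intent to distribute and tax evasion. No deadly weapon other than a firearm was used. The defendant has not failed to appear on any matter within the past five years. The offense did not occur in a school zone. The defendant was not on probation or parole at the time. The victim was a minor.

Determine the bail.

$99200

Base amounts from the schedule: possession with intent to distribute $34000; tax evasion $28000.
Stacking rule: sum of all bases. $34000 + $28000 = $62000.
Offense involved a minor victim (+60%): $62000 × 1.6 = $99200.
$99200 is within the $1000000 maximum.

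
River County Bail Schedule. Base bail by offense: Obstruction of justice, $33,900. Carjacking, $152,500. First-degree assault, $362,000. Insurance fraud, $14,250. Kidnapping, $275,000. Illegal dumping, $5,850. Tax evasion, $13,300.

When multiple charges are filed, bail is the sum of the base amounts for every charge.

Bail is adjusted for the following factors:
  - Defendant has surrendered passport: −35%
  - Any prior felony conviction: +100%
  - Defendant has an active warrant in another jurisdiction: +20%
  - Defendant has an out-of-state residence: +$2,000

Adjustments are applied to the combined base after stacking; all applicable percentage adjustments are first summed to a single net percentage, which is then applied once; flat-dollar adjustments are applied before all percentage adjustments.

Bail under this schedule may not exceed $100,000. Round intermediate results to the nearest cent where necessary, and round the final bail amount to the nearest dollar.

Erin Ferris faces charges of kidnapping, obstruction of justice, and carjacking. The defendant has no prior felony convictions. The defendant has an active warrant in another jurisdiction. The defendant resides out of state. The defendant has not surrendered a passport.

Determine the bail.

Base amounts from the schedule: kidnapping $275,000; obstruction of justice $33,900; carjacking $152,500.
Stacking rule: sum of all bases. $275,000 + $33,900 + $152,500 = $461,400.
Defendant has an out-of-state residence (+$2,000 flat): $461,400 + $2,000 = $463,400.
Defendant has an active warrant in another jurisdiction (+20%): $463,400 × 1.2 = $556,080.
Result $556,080 exceeds the maximum of $100,000; bail is capped at $100,000.

$100,000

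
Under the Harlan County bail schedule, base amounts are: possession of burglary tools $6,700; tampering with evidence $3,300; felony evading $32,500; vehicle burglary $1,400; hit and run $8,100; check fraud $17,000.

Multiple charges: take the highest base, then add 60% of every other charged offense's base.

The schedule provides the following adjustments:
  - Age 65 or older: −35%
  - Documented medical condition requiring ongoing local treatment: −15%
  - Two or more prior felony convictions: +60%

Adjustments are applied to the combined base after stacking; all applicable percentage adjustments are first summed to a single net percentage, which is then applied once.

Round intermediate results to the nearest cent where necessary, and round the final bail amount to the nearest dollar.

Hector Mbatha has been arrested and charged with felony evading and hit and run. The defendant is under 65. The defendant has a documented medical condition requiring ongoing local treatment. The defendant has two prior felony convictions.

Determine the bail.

$54,172

Base amounts from the schedule: felony evading $32,500; hit and run $8,100.
Stacking rule: highest base plus 60% of each additional charge. Highest is felony evading at $32,500. Additional: $8,100 × 60% = $4,860. Combined base = $32,500 + $4,860 = $37,360.
Net percentage adjustment: −15% +60% = +45%. $37,360 × 1.45 = $54,172.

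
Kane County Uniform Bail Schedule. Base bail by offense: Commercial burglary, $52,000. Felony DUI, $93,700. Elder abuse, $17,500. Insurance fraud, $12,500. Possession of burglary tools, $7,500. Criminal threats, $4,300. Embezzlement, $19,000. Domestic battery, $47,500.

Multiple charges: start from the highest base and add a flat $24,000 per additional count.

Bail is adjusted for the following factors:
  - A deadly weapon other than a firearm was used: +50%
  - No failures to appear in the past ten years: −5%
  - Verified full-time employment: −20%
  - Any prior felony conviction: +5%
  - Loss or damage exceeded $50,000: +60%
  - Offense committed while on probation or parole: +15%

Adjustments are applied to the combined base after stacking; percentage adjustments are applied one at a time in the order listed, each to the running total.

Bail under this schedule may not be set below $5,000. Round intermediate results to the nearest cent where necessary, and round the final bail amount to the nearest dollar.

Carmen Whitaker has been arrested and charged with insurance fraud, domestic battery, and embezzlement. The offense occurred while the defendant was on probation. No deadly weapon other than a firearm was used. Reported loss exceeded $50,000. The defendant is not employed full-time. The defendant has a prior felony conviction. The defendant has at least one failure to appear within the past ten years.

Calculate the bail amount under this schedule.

$184,506

Base amounts from the schedule: insurance fraud $12,500; domestic battery $47,500; embezzlement $19,000.
Stacking rule: highest base plus $24,000 per additional charge. Highest is domestic battery at $47,500; 2 additional charges → +$48,000. Combined base = $95,500.
Any prior felony conviction (+5%): $95,500 × 1.05 = $100,275.
Loss or damage exceeded $50,000 (+60%): $100,275 × 1.6 = $160,440.
Offense committed while on probation or parole (+15%): $160,440 × 1.15 = $184,506.
$184,506 is at or above the $5,000 minimum.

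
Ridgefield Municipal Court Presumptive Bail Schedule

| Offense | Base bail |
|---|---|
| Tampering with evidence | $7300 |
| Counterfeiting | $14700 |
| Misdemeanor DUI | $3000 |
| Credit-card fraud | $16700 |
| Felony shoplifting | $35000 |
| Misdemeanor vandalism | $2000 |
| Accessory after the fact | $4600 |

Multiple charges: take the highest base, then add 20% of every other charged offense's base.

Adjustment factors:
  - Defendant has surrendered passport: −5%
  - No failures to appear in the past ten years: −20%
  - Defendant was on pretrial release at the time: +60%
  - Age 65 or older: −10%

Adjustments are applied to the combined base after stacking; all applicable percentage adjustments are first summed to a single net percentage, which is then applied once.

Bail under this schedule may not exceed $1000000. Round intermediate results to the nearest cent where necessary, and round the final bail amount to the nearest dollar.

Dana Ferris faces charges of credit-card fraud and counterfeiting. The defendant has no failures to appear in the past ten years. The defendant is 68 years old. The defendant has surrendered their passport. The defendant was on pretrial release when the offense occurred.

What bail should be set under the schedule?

$24550

Base amounts from the schedule: credit-card fraud $16700; counterfeiting $14700.
Stacking rule: highest base plus 20% of each additional charge. Highest is credit-card fraud at $16700. Additional: $14700 × 20% = $2940. Combined base = $16700 + $2940 = $19640.
Net percentage adjustment: −5% −20% +60% −10% = +25%. $19640 × 1.25 = $24550.
$24550 is within the $1000000 maximum.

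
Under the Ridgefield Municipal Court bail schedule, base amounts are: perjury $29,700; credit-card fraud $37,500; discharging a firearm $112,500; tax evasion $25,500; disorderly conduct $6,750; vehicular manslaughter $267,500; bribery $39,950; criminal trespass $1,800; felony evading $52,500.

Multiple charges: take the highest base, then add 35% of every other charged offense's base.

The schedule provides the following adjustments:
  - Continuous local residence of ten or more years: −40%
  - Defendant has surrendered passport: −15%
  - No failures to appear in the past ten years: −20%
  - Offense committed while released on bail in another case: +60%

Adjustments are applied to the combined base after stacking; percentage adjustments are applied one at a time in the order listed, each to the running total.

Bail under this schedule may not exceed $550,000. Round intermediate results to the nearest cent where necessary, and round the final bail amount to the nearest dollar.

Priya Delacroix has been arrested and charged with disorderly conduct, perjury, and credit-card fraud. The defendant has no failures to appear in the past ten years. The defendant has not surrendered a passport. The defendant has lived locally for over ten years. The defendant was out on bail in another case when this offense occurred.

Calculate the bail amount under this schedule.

Base amounts from the schedule: disorderly conduct $6,750; perjury $29,700; credit-card fraud $37,500.
Stacking rule: highest base plus 35% of each additional charge. Highest is credit-card fraud at $37,500. Additional: $6,750 × 35% = $2,362.50; $29,700 × 35% = $10,395. Combined base = $37,500 + $12,757.50 = $50,257.50.
Continuous local residence of ten or more years (−40%): $50,257.50 × 0.6 = $30,154.50.
No failures to appear in the past ten years (−20%): $30,154.50 × 0.8 = $24,123.60.
Offense committed while released on bail in another case (+60%): $24,123.60 × 1.6 = $38,597.76.
$38,597.76 is within the $550,000 maximum.
Rounded to the nearest dollar: $38,598.

$38,598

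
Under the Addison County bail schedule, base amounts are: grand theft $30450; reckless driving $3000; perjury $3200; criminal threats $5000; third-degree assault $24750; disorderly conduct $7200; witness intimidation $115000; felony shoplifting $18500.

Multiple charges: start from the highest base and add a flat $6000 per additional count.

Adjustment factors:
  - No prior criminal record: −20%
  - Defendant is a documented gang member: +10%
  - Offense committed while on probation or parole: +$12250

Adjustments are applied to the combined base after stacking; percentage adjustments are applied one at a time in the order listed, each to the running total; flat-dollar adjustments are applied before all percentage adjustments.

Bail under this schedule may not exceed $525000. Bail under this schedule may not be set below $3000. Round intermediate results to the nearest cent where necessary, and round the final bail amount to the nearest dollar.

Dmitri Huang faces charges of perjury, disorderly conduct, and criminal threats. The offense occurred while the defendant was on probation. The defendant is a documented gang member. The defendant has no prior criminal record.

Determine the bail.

Base amounts from the schedule: perjury $3200; disorderly conduct $7200; criminal threats $5000.
Stacking rule: highest base plus $6000 per additional charge. Highest is disorderly conduct at $7200; 2 additional charges → +$12000. Combined base = $19200.
Offense committed while on probation or parole (+$12250 flat): $19200 + $12250 = $31450.
No prior criminal record (−20%): $31450 × 0.8 = $25160.
Defendant is a documented gang member (+10%): $25160 × 1.1 = $27676.
$27676 is within the $525000 maximum.
$27676 is at or above the $3000 minimum.

$27676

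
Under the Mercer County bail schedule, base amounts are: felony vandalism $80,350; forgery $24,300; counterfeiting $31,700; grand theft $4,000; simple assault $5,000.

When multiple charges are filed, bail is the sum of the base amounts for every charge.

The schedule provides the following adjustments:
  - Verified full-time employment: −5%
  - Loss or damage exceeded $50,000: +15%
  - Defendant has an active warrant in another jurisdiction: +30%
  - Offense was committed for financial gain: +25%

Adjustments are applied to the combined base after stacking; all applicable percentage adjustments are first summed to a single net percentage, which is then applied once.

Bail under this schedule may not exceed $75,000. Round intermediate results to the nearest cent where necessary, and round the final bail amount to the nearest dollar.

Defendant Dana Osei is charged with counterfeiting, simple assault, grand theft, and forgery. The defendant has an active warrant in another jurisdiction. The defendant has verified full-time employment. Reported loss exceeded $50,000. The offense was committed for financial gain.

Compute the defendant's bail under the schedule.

Base amounts from the schedule: counterfeiting $31,700; simple assault $5,000; grand theft $4,000; forgery $24,300.
Stacking rule: sum of all bases. $31,700 + $5,000 + $4,000 + $24,300 = $65,000.
Net percentage adjustment: −5% +15% +30% +25% = +65%. $65,000 × 1.65 = $107,250.
Result $107,250 exceeds the maximum of $75,000; bail is capped at $75,000.

$75,000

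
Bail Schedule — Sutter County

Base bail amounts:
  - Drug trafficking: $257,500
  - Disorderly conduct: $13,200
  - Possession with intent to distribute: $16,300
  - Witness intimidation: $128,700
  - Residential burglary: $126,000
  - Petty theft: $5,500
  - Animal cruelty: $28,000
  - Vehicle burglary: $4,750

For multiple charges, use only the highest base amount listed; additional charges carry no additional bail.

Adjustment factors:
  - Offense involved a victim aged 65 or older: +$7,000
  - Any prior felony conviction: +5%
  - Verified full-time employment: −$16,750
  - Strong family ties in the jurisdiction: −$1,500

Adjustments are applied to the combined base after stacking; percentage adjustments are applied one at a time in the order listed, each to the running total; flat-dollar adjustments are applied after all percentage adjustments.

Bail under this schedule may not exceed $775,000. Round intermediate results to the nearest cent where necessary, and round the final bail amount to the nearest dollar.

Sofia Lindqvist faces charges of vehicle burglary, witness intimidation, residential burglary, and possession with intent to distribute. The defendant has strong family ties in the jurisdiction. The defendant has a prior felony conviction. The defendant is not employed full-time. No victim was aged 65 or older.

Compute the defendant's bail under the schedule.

$133,635

Base amounts from the schedule: vehicle burglary $4,750; witness intimidation $128,700; residential burglary $126,000; possession with intent to distribute $16,300.
Stacking rule: use the highest base only. Highest is witness intimidation at $128,700. Combined base = $128,700.
Any prior felony conviction (+5%): $128,700 × 1.05 = $135,135.
Strong family ties in the jurisdiction (−$1,500 flat): $135,135 − $1,500 = $133,635.
$133,635 is within the $775,000 maximum.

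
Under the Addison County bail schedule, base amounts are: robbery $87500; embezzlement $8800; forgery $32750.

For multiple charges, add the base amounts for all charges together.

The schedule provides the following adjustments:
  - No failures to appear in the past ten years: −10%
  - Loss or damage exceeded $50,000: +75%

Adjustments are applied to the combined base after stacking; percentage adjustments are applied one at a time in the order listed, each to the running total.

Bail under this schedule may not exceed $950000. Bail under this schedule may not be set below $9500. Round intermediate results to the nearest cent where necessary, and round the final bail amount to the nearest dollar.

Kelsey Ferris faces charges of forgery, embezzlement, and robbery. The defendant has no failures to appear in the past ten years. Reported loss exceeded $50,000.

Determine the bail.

$203254

Base amounts from the schedule: forgery $32750; embezzlement $8800; robbery $87500.
Stacking rule: sum of all bases. $32750 + $8800 + $87500 = $129050.
No failures to appear in the past ten years (−10%): $129050 × 0.9 = $116145.
Loss or damage exceeded $50,000 (+75%): $116145 × 1.75 = $203253.75.
$203253.75 is within the $950000 maximum.
$203253.75 is at or above the $9500 minimum.
Rounded to the nearest dollar: $203254.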